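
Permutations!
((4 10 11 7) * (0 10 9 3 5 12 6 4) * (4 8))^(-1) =(0 7 11 10)(3 9 4 8 6 12 5)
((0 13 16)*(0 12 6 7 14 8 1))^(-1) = ((0 13 16 12 6 7 14 8 1))^(-1) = (0 1 8 14 7 6 12 16 13)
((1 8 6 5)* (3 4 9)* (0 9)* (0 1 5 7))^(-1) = ((0 9 3 4 1 8 6 7))^(-1) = (0 7 6 8 1 4 3 9)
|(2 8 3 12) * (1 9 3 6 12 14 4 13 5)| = 28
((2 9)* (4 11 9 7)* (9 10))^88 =(2 10 4)(7 9 11) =((2 7 4 11 10 9))^88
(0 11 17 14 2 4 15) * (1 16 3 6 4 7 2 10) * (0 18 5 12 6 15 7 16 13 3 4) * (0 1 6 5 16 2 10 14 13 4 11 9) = (0 9)(1 4 7 10 6)(3 15 18 16 11 17 13)(5 12) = [9, 4, 2, 15, 7, 12, 1, 10, 8, 0, 6, 17, 5, 3, 14, 18, 11, 13, 16]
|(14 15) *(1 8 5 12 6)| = |(1 8 5 12 6)(14 15)| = 10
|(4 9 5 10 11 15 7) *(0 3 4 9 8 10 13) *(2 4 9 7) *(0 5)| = 6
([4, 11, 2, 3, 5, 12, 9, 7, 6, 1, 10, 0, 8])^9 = [0, 1, 2, 3, 4, 5, 6, 7, 8, 9, 10, 11, 12]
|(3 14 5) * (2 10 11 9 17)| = 15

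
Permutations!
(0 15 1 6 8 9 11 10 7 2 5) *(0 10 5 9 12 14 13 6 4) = (0 15 1 4)(2 9 11 5 10 7)(6 8 12 14 13) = [15, 4, 9, 3, 0, 10, 8, 2, 12, 11, 7, 5, 14, 6, 13, 1]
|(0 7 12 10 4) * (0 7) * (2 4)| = |(2 4 7 12 10)| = 5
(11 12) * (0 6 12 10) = (0 6 12 11 10) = [6, 1, 2, 3, 4, 5, 12, 7, 8, 9, 0, 10, 11]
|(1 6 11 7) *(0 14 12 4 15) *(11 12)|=9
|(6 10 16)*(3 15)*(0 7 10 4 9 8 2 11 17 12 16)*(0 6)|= |(0 7 10 6 4 9 8 2 11 17 12 16)(3 15)|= 12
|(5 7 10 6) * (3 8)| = |(3 8)(5 7 10 6)| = 4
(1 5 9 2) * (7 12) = (1 5 9 2)(7 12) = [0, 5, 1, 3, 4, 9, 6, 12, 8, 2, 10, 11, 7]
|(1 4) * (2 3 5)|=|(1 4)(2 3 5)|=6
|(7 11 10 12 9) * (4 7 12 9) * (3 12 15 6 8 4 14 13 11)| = |(3 12 14 13 11 10 9 15 6 8 4 7)| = 12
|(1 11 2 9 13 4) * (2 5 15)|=|(1 11 5 15 2 9 13 4)|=8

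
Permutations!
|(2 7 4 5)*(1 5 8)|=6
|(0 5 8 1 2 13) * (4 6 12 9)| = 12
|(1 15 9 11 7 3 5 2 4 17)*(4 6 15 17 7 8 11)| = 8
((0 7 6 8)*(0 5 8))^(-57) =(5 8)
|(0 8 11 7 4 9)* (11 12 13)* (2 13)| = |(0 8 12 2 13 11 7 4 9)| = 9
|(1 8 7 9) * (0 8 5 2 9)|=|(0 8 7)(1 5 2 9)|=12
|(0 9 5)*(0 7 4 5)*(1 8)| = 6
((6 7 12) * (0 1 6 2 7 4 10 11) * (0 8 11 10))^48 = (12)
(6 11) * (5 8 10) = (5 8 10)(6 11) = [0, 1, 2, 3, 4, 8, 11, 7, 10, 9, 5, 6]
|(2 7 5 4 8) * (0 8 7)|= |(0 8 2)(4 7 5)|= 3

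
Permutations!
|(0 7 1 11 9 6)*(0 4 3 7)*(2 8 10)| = |(1 11 9 6 4 3 7)(2 8 10)| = 21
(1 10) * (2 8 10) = (1 2 8 10) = [0, 2, 8, 3, 4, 5, 6, 7, 10, 9, 1]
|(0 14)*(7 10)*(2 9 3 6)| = 4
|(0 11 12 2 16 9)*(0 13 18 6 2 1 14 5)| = |(0 11 12 1 14 5)(2 16 9 13 18 6)| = 6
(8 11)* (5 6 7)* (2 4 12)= (2 4 12)(5 6 7)(8 11)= [0, 1, 4, 3, 12, 6, 7, 5, 11, 9, 10, 8, 2]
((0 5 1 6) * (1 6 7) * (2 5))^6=(7)(0 5)(2 6)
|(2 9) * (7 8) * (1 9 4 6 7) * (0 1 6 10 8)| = 9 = |(0 1 9 2 4 10 8 6 7)|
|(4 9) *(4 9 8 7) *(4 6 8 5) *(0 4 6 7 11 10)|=|(0 4 5 6 8 11 10)|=7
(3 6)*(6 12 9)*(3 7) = [0, 1, 2, 12, 4, 5, 7, 3, 8, 6, 10, 11, 9] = (3 12 9 6 7)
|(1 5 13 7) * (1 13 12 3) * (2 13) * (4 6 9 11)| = |(1 5 12 3)(2 13 7)(4 6 9 11)| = 12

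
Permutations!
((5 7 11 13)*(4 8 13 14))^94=(4 5 14 13 11 8 7)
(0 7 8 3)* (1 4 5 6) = (0 7 8 3)(1 4 5 6) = [7, 4, 2, 0, 5, 6, 1, 8, 3]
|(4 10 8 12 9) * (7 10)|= |(4 7 10 8 12 9)|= 6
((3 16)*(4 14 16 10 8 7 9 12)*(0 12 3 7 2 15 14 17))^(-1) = (0 17 4 12)(2 8 10 3 9 7 16 14 15)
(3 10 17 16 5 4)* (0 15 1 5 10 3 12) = (0 15 1 5 4 12)(10 17 16) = [15, 5, 2, 3, 12, 4, 6, 7, 8, 9, 17, 11, 0, 13, 14, 1, 10, 16]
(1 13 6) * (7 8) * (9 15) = [0, 13, 2, 3, 4, 5, 1, 8, 7, 15, 10, 11, 12, 6, 14, 9] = (1 13 6)(7 8)(9 15)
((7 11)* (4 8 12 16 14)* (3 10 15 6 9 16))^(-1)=((3 10 15 6 9 16 14 4 8 12)(7 11))^(-1)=(3 12 8 4 14 16 9 6 15 10)(7 11)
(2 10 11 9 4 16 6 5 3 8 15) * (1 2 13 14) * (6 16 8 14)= [0, 2, 10, 14, 8, 3, 5, 7, 15, 4, 11, 9, 12, 6, 1, 13, 16]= (16)(1 2 10 11 9 4 8 15 13 6 5 3 14)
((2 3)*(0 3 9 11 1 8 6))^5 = (0 1 2 6 11 3 8 9)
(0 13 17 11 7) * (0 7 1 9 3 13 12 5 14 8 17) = (0 12 5 14 8 17 11 1 9 3 13) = [12, 9, 2, 13, 4, 14, 6, 7, 17, 3, 10, 1, 5, 0, 8, 15, 16, 11]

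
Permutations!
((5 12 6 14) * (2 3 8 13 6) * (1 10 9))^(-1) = (1 9 10)(2 12 5 14 6 13 8 3)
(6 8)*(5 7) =(5 7)(6 8) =[0, 1, 2, 3, 4, 7, 8, 5, 6]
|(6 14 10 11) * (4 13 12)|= 12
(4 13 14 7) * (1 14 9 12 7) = (1 14)(4 13 9 12 7) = [0, 14, 2, 3, 13, 5, 6, 4, 8, 12, 10, 11, 7, 9, 1]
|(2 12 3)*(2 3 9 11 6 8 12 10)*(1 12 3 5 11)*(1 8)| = |(1 12 9 8 3 5 11 6)(2 10)| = 8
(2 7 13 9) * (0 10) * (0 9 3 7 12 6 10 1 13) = (0 1 13 3 7)(2 12 6 10 9) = [1, 13, 12, 7, 4, 5, 10, 0, 8, 2, 9, 11, 6, 3]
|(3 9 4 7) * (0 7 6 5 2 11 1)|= |(0 7 3 9 4 6 5 2 11 1)|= 10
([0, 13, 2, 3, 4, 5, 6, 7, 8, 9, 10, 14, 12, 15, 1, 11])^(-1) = [0, 14, 2, 3, 4, 5, 6, 7, 8, 9, 10, 15, 12, 1, 11, 13]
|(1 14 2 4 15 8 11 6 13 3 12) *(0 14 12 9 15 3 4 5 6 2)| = |(0 14)(1 12)(2 5 6 13 4 3 9 15 8 11)| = 10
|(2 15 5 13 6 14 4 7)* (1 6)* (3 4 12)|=|(1 6 14 12 3 4 7 2 15 5 13)|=11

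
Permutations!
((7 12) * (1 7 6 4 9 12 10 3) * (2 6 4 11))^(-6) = (12)(1 10)(3 7)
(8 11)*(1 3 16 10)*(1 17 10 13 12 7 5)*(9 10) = [0, 3, 2, 16, 4, 1, 6, 5, 11, 10, 17, 8, 7, 12, 14, 15, 13, 9] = (1 3 16 13 12 7 5)(8 11)(9 10 17)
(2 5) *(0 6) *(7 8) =(0 6)(2 5)(7 8) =[6, 1, 5, 3, 4, 2, 0, 8, 7]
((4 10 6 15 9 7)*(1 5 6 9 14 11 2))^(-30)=(1 11 15 5 2 14 6)(4 9)(7 10)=((1 5 6 15 14 11 2)(4 10 9 7))^(-30)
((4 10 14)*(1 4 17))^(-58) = ((1 4 10 14 17))^(-58) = (1 10 17 4 14)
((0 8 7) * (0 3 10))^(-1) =(0 10 3 7 8)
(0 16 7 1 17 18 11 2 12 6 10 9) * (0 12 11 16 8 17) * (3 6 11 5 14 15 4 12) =(0 8 17 18 16 7 1)(2 5 14 15 4 12 11)(3 6 10 9) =[8, 0, 5, 6, 12, 14, 10, 1, 17, 3, 9, 2, 11, 13, 15, 4, 7, 18, 16]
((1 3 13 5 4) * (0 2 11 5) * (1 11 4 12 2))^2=(0 3)(1 13)(2 11 12 4 5)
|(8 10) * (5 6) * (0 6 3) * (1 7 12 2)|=4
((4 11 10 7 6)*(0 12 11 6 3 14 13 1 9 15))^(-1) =((0 12 11 10 7 3 14 13 1 9 15)(4 6))^(-1) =(0 15 9 1 13 14 3 7 10 11 12)(4 6)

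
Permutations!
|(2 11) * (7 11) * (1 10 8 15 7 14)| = |(1 10 8 15 7 11 2 14)| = 8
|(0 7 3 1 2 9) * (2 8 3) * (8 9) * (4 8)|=|(0 7 2 4 8 3 1 9)|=8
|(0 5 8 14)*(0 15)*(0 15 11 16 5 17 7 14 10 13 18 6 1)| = 13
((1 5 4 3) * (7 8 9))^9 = ((1 5 4 3)(7 8 9))^9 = (9)(1 5 4 3)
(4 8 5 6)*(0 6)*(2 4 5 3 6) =[2, 1, 4, 6, 8, 0, 5, 7, 3] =(0 2 4 8 3 6 5)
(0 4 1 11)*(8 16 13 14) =(0 4 1 11)(8 16 13 14) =[4, 11, 2, 3, 1, 5, 6, 7, 16, 9, 10, 0, 12, 14, 8, 15, 13]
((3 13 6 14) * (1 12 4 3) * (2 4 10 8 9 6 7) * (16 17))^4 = ((1 12 10 8 9 6 14)(2 4 3 13 7)(16 17))^4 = (17)(1 9 12 6 10 14 8)(2 7 13 3 4)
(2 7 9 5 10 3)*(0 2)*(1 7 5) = [2, 7, 5, 0, 4, 10, 6, 9, 8, 1, 3] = (0 2 5 10 3)(1 7 9)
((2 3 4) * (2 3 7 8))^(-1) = ((2 7 8)(3 4))^(-1) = (2 8 7)(3 4)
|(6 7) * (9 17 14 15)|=4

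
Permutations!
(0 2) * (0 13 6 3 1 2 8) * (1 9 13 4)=[8, 2, 4, 9, 1, 5, 3, 7, 0, 13, 10, 11, 12, 6]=(0 8)(1 2 4)(3 9 13 6)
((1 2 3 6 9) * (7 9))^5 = (1 9 7 6 3 2)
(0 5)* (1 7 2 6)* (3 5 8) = (0 8 3 5)(1 7 2 6) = [8, 7, 6, 5, 4, 0, 1, 2, 3]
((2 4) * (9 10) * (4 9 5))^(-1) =((2 9 10 5 4))^(-1) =(2 4 5 10 9)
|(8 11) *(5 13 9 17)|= 4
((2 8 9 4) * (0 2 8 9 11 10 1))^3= (0 4 10 2 8 1 9 11)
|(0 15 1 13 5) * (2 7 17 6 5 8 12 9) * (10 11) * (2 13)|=|(0 15 1 2 7 17 6 5)(8 12 9 13)(10 11)|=8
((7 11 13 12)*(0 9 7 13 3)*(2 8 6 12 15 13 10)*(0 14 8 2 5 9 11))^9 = ((0 11 3 14 8 6 12 10 5 9 7)(13 15))^9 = (0 9 10 6 14 11 7 5 12 8 3)(13 15)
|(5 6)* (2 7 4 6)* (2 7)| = |(4 6 5 7)| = 4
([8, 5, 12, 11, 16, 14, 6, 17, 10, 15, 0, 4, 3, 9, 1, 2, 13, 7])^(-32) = [8, 5, 4, 13, 15, 14, 6, 7, 10, 3, 0, 9, 16, 12, 1, 11, 2, 17]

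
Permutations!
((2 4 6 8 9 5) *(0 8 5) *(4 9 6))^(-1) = ((0 8 6 5 2 9))^(-1) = (0 9 2 5 6 8)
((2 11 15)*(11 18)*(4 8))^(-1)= ((2 18 11 15)(4 8))^(-1)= (2 15 11 18)(4 8)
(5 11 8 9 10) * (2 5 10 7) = (2 5 11 8 9 7) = [0, 1, 5, 3, 4, 11, 6, 2, 9, 7, 10, 8]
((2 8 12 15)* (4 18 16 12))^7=(18)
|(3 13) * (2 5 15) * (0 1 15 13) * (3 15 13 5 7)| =|(0 1 13 15 2 7 3)| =7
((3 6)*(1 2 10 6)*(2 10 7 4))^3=((1 10 6 3)(2 7 4))^3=(1 3 6 10)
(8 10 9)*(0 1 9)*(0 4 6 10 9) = (0 1)(4 6 10)(8 9) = [1, 0, 2, 3, 6, 5, 10, 7, 9, 8, 4]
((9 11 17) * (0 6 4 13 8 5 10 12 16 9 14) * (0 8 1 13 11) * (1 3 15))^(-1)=((0 6 4 11 17 14 8 5 10 12 16 9)(1 13 3 15))^(-1)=(0 9 16 12 10 5 8 14 17 11 4 6)(1 15 3 13)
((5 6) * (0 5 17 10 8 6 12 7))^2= (0 12)(5 7)(6 10)(8 17)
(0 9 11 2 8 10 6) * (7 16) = (0 9 11 2 8 10 6)(7 16) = [9, 1, 8, 3, 4, 5, 0, 16, 10, 11, 6, 2, 12, 13, 14, 15, 7]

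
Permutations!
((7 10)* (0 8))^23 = (0 8)(7 10)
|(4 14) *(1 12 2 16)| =|(1 12 2 16)(4 14)| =4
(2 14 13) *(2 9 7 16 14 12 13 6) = (2 12 13 9 7 16 14 6) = [0, 1, 12, 3, 4, 5, 2, 16, 8, 7, 10, 11, 13, 9, 6, 15, 14]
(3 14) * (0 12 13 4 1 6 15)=(0 12 13 4 1 6 15)(3 14)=[12, 6, 2, 14, 1, 5, 15, 7, 8, 9, 10, 11, 13, 4, 3, 0]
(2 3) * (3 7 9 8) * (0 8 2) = (0 8 3)(2 7 9) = [8, 1, 7, 0, 4, 5, 6, 9, 3, 2]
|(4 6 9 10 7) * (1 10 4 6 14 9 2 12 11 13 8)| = |(1 10 7 6 2 12 11 13 8)(4 14 9)| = 9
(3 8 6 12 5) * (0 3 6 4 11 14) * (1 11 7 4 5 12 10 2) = [3, 11, 1, 8, 7, 6, 10, 4, 5, 9, 2, 14, 12, 13, 0] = (0 3 8 5 6 10 2 1 11 14)(4 7)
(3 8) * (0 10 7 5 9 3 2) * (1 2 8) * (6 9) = (0 10 7 5 6 9 3 1 2) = [10, 2, 0, 1, 4, 6, 9, 5, 8, 3, 7]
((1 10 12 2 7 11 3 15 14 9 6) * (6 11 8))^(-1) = (1 6 8 7 2 12 10)(3 11 9 14 15)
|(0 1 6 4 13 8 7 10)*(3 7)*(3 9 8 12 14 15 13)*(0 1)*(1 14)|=10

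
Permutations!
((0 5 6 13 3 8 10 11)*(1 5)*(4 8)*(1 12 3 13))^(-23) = (13)(0 10 4 12 11 8 3)(1 5 6)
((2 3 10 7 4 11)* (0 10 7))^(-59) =(0 10)(2 3 7 4 11)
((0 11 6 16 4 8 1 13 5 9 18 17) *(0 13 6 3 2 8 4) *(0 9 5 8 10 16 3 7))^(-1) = ((0 11 7)(1 6 3 2 10 16 9 18 17 13 8))^(-1) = (0 7 11)(1 8 13 17 18 9 16 10 2 3 6)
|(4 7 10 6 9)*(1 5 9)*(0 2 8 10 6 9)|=|(0 2 8 10 9 4 7 6 1 5)|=10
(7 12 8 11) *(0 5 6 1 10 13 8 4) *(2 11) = (0 5 6 1 10 13 8 2 11 7 12 4) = [5, 10, 11, 3, 0, 6, 1, 12, 2, 9, 13, 7, 4, 8]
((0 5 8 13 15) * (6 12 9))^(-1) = ((0 5 8 13 15)(6 12 9))^(-1) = (0 15 13 8 5)(6 9 12)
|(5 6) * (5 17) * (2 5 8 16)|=6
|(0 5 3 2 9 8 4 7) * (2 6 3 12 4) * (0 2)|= 8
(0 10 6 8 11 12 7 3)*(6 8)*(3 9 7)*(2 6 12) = (0 10 8 11 2 6 12 3)(7 9) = [10, 1, 6, 0, 4, 5, 12, 9, 11, 7, 8, 2, 3]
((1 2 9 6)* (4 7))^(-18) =((1 2 9 6)(4 7))^(-18) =(1 9)(2 6)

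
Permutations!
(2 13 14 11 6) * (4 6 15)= (2 13 14 11 15 4 6)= [0, 1, 13, 3, 6, 5, 2, 7, 8, 9, 10, 15, 12, 14, 11, 4]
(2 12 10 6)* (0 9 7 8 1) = (0 9 7 8 1)(2 12 10 6) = [9, 0, 12, 3, 4, 5, 2, 8, 1, 7, 6, 11, 10]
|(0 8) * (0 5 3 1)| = |(0 8 5 3 1)| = 5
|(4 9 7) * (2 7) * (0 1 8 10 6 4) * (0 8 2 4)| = 14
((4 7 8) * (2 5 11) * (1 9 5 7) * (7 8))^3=(1 11 4 5 8 9 2)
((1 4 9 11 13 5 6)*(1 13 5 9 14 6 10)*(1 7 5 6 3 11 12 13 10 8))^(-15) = ((1 4 14 3 11 6 10 7 5 8)(9 12 13))^(-15) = (1 6)(3 5)(4 10)(7 14)(8 11)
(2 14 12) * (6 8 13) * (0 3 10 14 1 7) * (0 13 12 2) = (0 3 10 14 2 1 7 13 6 8 12) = [3, 7, 1, 10, 4, 5, 8, 13, 12, 9, 14, 11, 0, 6, 2]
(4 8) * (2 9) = (2 9)(4 8) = [0, 1, 9, 3, 8, 5, 6, 7, 4, 2]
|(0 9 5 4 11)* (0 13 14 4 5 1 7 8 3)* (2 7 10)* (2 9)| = 60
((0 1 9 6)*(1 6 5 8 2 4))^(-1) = (0 6)(1 4 2 8 5 9)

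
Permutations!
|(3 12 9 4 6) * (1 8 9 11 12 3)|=|(1 8 9 4 6)(11 12)|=10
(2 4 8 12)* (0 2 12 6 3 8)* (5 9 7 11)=(12)(0 2 4)(3 8 6)(5 9 7 11)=[2, 1, 4, 8, 0, 9, 3, 11, 6, 7, 10, 5, 12]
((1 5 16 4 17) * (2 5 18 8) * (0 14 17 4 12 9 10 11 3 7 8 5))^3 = ((0 14 17 1 18 5 16 12 9 10 11 3 7 8 2))^3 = (0 1 16 10 7)(2 17 5 9 3)(8 14 18 12 11)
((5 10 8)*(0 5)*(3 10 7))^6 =((0 5 7 3 10 8))^6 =(10)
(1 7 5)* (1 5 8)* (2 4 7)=[0, 2, 4, 3, 7, 5, 6, 8, 1]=(1 2 4 7 8)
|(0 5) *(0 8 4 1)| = 5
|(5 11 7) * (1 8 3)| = 3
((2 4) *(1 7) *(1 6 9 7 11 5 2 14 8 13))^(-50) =((1 11 5 2 4 14 8 13)(6 9 7))^(-50) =(1 8 4 5)(2 11 13 14)(6 9 7)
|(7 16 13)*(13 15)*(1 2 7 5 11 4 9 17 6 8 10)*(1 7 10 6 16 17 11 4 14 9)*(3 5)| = |(1 2 10 7 17 16 15 13 3 5 4)(6 8)(9 11 14)| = 66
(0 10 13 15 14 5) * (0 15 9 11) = (0 10 13 9 11)(5 15 14) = [10, 1, 2, 3, 4, 15, 6, 7, 8, 11, 13, 0, 12, 9, 5, 14]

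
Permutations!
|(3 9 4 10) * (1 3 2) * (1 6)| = 7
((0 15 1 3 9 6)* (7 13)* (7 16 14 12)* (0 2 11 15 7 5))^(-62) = ((0 7 13 16 14 12 5)(1 3 9 6 2 11 15))^(-62) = (0 7 13 16 14 12 5)(1 3 9 6 2 11 15)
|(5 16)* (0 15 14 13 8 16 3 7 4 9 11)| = |(0 15 14 13 8 16 5 3 7 4 9 11)| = 12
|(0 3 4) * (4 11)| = |(0 3 11 4)| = 4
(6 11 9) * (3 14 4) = (3 14 4)(6 11 9) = [0, 1, 2, 14, 3, 5, 11, 7, 8, 6, 10, 9, 12, 13, 4]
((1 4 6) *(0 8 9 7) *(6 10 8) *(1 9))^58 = (0 9)(1 10)(4 8)(6 7)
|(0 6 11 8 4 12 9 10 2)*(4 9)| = 14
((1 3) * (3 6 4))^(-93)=((1 6 4 3))^(-93)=(1 3 4 6)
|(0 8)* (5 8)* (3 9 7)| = |(0 5 8)(3 9 7)| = 3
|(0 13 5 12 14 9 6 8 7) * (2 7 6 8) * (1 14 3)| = |(0 13 5 12 3 1 14 9 8 6 2 7)| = 12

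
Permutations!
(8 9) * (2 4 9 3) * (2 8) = [0, 1, 4, 8, 9, 5, 6, 7, 3, 2] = (2 4 9)(3 8)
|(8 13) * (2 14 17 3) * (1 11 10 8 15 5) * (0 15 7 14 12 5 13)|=|(0 15 13 7 14 17 3 2 12 5 1 11 10 8)|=14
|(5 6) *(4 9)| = 2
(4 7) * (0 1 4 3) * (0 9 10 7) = (0 1 4)(3 9 10 7) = [1, 4, 2, 9, 0, 5, 6, 3, 8, 10, 7]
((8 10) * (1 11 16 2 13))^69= (1 13 2 16 11)(8 10)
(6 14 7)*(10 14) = [0, 1, 2, 3, 4, 5, 10, 6, 8, 9, 14, 11, 12, 13, 7] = (6 10 14 7)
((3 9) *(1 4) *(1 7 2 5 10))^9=((1 4 7 2 5 10)(3 9))^9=(1 2)(3 9)(4 5)(7 10)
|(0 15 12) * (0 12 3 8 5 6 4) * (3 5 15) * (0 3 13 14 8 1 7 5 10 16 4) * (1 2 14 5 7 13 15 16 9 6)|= 30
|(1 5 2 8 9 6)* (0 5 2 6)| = 7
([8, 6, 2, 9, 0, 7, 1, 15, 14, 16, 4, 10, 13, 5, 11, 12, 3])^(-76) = [14, 1, 2, 16, 8, 13, 6, 5, 11, 3, 0, 4, 15, 12, 10, 7, 9]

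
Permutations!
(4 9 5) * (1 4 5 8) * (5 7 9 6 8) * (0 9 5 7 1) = [9, 4, 2, 3, 6, 1, 8, 5, 0, 7] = (0 9 7 5 1 4 6 8)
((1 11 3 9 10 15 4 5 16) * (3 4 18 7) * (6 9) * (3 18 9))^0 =(18)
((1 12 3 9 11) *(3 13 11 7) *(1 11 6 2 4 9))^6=(1 9 6)(2 12 7)(3 4 13)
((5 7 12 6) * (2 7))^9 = (2 5 6 12 7)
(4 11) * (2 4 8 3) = (2 4 11 8 3) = [0, 1, 4, 2, 11, 5, 6, 7, 3, 9, 10, 8]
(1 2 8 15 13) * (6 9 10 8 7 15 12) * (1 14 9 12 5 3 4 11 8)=[0, 2, 7, 4, 11, 3, 12, 15, 5, 10, 1, 8, 6, 14, 9, 13]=(1 2 7 15 13 14 9 10)(3 4 11 8 5)(6 12)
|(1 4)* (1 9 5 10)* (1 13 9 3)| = 12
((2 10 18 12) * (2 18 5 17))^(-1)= ((2 10 5 17)(12 18))^(-1)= (2 17 5 10)(12 18)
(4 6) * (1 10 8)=[0, 10, 2, 3, 6, 5, 4, 7, 1, 9, 8]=(1 10 8)(4 6)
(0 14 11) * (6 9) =(0 14 11)(6 9) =[14, 1, 2, 3, 4, 5, 9, 7, 8, 6, 10, 0, 12, 13, 11]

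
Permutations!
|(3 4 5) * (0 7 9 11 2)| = 15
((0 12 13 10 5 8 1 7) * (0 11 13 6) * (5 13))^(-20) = (13)(0 12 6)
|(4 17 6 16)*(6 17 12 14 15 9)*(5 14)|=|(17)(4 12 5 14 15 9 6 16)|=8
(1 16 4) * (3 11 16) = (1 3 11 16 4) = [0, 3, 2, 11, 1, 5, 6, 7, 8, 9, 10, 16, 12, 13, 14, 15, 4]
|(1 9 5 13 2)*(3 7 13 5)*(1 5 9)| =|(2 5 9 3 7 13)| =6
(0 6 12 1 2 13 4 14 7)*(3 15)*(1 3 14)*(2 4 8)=(0 6 12 3 15 14 7)(1 4)(2 13 8)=[6, 4, 13, 15, 1, 5, 12, 0, 2, 9, 10, 11, 3, 8, 7, 14]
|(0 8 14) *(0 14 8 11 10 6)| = |(14)(0 11 10 6)| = 4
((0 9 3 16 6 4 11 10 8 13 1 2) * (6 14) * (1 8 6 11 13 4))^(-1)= (0 2 1 6 10 11 14 16 3 9)(4 8 13)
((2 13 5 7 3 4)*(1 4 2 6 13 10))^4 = (1 5 10 13 2 6 3 4 7)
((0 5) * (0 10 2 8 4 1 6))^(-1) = (0 6 1 4 8 2 10 5)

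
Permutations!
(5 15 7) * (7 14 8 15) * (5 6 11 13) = (5 7 6 11 13)(8 15 14) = [0, 1, 2, 3, 4, 7, 11, 6, 15, 9, 10, 13, 12, 5, 8, 14]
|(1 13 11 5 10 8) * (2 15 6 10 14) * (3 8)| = |(1 13 11 5 14 2 15 6 10 3 8)| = 11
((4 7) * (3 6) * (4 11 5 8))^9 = ((3 6)(4 7 11 5 8))^9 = (3 6)(4 8 5 11 7)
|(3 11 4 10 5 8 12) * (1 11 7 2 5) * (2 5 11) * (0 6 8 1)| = 12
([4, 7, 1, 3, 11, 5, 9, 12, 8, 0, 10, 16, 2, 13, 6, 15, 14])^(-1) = (0 9 6 14 16 11 4)(1 2 12 7)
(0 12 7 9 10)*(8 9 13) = (0 12 7 13 8 9 10) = [12, 1, 2, 3, 4, 5, 6, 13, 9, 10, 0, 11, 7, 8]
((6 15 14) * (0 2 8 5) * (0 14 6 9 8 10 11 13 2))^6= ((2 10 11 13)(5 14 9 8)(6 15))^6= (15)(2 11)(5 9)(8 14)(10 13)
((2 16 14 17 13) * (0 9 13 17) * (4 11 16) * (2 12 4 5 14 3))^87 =(17)(0 14 5 2 3 16 11 4 12 13 9)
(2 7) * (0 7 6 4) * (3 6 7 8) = (0 8 3 6 4)(2 7) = [8, 1, 7, 6, 0, 5, 4, 2, 3]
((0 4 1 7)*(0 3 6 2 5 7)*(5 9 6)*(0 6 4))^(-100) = ((1 6 2 9 4)(3 5 7))^(-100) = (9)(3 7 5)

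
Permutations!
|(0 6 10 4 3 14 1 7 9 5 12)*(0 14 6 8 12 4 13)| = 13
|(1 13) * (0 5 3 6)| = |(0 5 3 6)(1 13)| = 4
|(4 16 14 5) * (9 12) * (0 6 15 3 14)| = |(0 6 15 3 14 5 4 16)(9 12)| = 8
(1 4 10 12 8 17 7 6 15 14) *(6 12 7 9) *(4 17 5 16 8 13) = (1 17 9 6 15 14)(4 10 7 12 13)(5 16 8) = [0, 17, 2, 3, 10, 16, 15, 12, 5, 6, 7, 11, 13, 4, 1, 14, 8, 9]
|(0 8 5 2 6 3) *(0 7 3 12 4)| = 14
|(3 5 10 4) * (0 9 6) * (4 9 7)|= 8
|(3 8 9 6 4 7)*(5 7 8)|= 12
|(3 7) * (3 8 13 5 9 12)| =|(3 7 8 13 5 9 12)| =7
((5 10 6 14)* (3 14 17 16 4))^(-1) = ((3 14 5 10 6 17 16 4))^(-1) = (3 4 16 17 6 10 5 14)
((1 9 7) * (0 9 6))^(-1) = (0 6 1 7 9)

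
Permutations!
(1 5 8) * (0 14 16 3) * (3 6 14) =(0 3)(1 5 8)(6 14 16) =[3, 5, 2, 0, 4, 8, 14, 7, 1, 9, 10, 11, 12, 13, 16, 15, 6]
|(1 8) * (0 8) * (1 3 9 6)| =|(0 8 3 9 6 1)| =6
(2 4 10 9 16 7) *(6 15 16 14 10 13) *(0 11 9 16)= (0 11 9 14 10 16 7 2 4 13 6 15)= [11, 1, 4, 3, 13, 5, 15, 2, 8, 14, 16, 9, 12, 6, 10, 0, 7]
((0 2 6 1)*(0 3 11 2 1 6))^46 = ((0 1 3 11 2))^46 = (0 1 3 11 2)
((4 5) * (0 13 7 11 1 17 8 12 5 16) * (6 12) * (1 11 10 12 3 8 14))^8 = (1 14 17)(3 6 8)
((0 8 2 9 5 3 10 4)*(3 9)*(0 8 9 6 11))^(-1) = (0 11 6 5 9)(2 8 4 10 3)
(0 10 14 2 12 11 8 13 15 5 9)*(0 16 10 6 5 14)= (0 6 5 9 16 10)(2 12 11 8 13 15 14)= [6, 1, 12, 3, 4, 9, 5, 7, 13, 16, 0, 8, 11, 15, 2, 14, 10]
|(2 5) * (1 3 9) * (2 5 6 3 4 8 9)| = |(1 4 8 9)(2 6 3)| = 12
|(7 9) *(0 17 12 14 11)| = 10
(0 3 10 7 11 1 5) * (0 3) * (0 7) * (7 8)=(0 8 7 11 1 5 3 10)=[8, 5, 2, 10, 4, 3, 6, 11, 7, 9, 0, 1]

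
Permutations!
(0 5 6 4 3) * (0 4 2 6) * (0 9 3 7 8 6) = [5, 1, 0, 4, 7, 9, 2, 8, 6, 3] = (0 5 9 3 4 7 8 6 2)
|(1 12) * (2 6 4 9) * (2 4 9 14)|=10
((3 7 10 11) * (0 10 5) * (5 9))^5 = (0 9 3 10 5 7 11)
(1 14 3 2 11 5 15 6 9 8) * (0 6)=(0 6 9 8 1 14 3 2 11 5 15)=[6, 14, 11, 2, 4, 15, 9, 7, 1, 8, 10, 5, 12, 13, 3, 0]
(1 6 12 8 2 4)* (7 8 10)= (1 6 12 10 7 8 2 4)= [0, 6, 4, 3, 1, 5, 12, 8, 2, 9, 7, 11, 10]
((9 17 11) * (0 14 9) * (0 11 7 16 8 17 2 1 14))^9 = ((1 14 9 2)(7 16 8 17))^9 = (1 14 9 2)(7 16 8 17)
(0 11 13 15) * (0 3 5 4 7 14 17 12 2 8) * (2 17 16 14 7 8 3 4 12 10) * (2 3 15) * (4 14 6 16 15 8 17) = (0 11 13 2 8)(3 5 12 4 17 10)(6 16)(14 15) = [11, 1, 8, 5, 17, 12, 16, 7, 0, 9, 3, 13, 4, 2, 15, 14, 6, 10]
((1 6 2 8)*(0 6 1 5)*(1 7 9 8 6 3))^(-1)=(0 5 8 9 7 1 3)(2 6)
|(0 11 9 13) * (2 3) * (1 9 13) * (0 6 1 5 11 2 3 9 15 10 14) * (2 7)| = |(0 7 2 9 5 11 13 6 1 15 10 14)| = 12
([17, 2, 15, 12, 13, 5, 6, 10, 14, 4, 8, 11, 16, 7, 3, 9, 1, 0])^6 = [0, 7, 10, 9, 3, 5, 6, 16, 2, 14, 1, 11, 4, 12, 15, 8, 13, 17]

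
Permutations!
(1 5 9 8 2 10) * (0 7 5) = (0 7 5 9 8 2 10 1) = [7, 0, 10, 3, 4, 9, 6, 5, 2, 8, 1]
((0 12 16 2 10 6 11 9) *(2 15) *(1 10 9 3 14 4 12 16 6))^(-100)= (16)(3 4 6)(11 14 12)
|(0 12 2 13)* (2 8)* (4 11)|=10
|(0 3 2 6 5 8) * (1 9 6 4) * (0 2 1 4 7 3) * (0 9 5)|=6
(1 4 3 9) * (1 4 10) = (1 10)(3 9 4) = [0, 10, 2, 9, 3, 5, 6, 7, 8, 4, 1]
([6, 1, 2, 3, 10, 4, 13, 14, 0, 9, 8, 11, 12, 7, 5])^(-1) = (0 8 10 4 5 14 7 13 6)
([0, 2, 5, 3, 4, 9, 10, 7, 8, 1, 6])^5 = (1 2 5 9)(6 10)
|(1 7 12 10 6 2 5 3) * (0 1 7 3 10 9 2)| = 10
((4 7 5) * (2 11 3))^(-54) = (11)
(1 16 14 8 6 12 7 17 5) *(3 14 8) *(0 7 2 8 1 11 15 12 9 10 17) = (0 7)(1 16)(2 8 6 9 10 17 5 11 15 12)(3 14) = [7, 16, 8, 14, 4, 11, 9, 0, 6, 10, 17, 15, 2, 13, 3, 12, 1, 5]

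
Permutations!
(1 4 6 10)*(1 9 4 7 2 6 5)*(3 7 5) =(1 5)(2 6 10 9 4 3 7) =[0, 5, 6, 7, 3, 1, 10, 2, 8, 4, 9]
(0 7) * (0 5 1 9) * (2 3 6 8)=[7, 9, 3, 6, 4, 1, 8, 5, 2, 0]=(0 7 5 1 9)(2 3 6 8)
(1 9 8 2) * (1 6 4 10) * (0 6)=[6, 9, 0, 3, 10, 5, 4, 7, 2, 8, 1]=(0 6 4 10 1 9 8 2)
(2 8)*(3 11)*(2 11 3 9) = (2 8 11 9) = [0, 1, 8, 3, 4, 5, 6, 7, 11, 2, 10, 9]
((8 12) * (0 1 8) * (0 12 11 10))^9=((12)(0 1 8 11 10))^9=(12)(0 10 11 8 1)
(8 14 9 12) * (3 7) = (3 7)(8 14 9 12) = [0, 1, 2, 7, 4, 5, 6, 3, 14, 12, 10, 11, 8, 13, 9]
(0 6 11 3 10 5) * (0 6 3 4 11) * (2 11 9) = (0 3 10 5 6)(2 11 4 9) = [3, 1, 11, 10, 9, 6, 0, 7, 8, 2, 5, 4]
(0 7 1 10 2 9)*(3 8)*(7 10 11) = (0 10 2 9)(1 11 7)(3 8) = [10, 11, 9, 8, 4, 5, 6, 1, 3, 0, 2, 7]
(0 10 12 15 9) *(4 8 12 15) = (0 10 15 9)(4 8 12) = [10, 1, 2, 3, 8, 5, 6, 7, 12, 0, 15, 11, 4, 13, 14, 9]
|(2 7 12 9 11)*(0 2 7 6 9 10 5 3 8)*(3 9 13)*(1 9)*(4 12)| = 24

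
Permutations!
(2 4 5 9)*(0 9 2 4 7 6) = (0 9 4 5 2 7 6) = [9, 1, 7, 3, 5, 2, 0, 6, 8, 4]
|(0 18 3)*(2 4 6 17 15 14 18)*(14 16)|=10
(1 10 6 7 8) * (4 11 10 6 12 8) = (1 6 7 4 11 10 12 8) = [0, 6, 2, 3, 11, 5, 7, 4, 1, 9, 12, 10, 8]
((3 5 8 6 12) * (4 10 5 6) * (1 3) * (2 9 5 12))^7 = (1 4 9 3 10 5 6 12 8 2)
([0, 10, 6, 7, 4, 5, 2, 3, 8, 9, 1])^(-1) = [0, 10, 6, 7, 4, 5, 2, 3, 8, 9, 1]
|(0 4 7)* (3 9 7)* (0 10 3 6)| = |(0 4 6)(3 9 7 10)| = 12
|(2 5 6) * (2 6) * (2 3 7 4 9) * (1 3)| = 7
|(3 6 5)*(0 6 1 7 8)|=7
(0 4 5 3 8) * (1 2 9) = (0 4 5 3 8)(1 2 9) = [4, 2, 9, 8, 5, 3, 6, 7, 0, 1]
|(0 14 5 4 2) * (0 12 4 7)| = 12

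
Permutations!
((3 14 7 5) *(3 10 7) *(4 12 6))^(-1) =(3 14)(4 6 12)(5 7 10)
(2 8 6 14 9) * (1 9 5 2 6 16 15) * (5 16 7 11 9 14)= (1 14 16 15)(2 8 7 11 9 6 5)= [0, 14, 8, 3, 4, 2, 5, 11, 7, 6, 10, 9, 12, 13, 16, 1, 15]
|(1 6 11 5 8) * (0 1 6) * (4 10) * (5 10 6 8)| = 4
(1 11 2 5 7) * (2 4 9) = (1 11 4 9 2 5 7) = [0, 11, 5, 3, 9, 7, 6, 1, 8, 2, 10, 4]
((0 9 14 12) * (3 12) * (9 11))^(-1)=(0 12 3 14 9 11)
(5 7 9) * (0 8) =(0 8)(5 7 9) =[8, 1, 2, 3, 4, 7, 6, 9, 0, 5]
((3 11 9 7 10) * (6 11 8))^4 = (3 9 8 7 6 10 11)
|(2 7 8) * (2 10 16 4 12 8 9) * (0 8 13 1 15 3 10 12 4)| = 9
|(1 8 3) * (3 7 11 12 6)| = 7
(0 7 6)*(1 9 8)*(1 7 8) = [8, 9, 2, 3, 4, 5, 0, 6, 7, 1] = (0 8 7 6)(1 9)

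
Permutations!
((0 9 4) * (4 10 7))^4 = (0 4 7 10 9)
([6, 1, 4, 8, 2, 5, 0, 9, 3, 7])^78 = (9)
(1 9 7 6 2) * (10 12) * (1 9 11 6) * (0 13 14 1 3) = (0 13 14 1 11 6 2 9 7 3)(10 12) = [13, 11, 9, 0, 4, 5, 2, 3, 8, 7, 12, 6, 10, 14, 1]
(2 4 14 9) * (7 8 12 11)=(2 4 14 9)(7 8 12 11)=[0, 1, 4, 3, 14, 5, 6, 8, 12, 2, 10, 7, 11, 13, 9]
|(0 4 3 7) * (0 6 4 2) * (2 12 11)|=|(0 12 11 2)(3 7 6 4)|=4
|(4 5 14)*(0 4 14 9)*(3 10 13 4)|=7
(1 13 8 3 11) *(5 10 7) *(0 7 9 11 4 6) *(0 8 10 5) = [7, 13, 2, 4, 6, 5, 8, 0, 3, 11, 9, 1, 12, 10] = (0 7)(1 13 10 9 11)(3 4 6 8)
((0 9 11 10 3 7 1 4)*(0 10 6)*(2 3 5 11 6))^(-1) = (0 6 9)(1 7 3 2 11 5 10 4)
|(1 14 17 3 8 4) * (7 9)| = |(1 14 17 3 8 4)(7 9)| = 6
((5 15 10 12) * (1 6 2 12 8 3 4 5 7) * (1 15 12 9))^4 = ((1 6 2 9)(3 4 5 12 7 15 10 8))^4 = (3 7)(4 15)(5 10)(8 12)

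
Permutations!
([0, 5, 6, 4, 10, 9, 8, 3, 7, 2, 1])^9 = (1 10 4 3 7 8 6 2 9 5)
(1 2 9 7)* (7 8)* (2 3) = (1 3 2 9 8 7) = [0, 3, 9, 2, 4, 5, 6, 1, 7, 8]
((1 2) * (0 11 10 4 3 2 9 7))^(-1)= (0 7 9 1 2 3 4 10 11)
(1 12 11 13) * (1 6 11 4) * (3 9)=(1 12 4)(3 9)(6 11 13)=[0, 12, 2, 9, 1, 5, 11, 7, 8, 3, 10, 13, 4, 6]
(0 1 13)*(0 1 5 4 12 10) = (0 5 4 12 10)(1 13) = [5, 13, 2, 3, 12, 4, 6, 7, 8, 9, 0, 11, 10, 1]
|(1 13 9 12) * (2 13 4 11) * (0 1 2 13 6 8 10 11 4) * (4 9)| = |(0 1)(2 6 8 10 11 13 4 9 12)| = 18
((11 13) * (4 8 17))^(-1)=((4 8 17)(11 13))^(-1)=(4 17 8)(11 13)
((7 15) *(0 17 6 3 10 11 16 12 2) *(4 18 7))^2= ((0 17 6 3 10 11 16 12 2)(4 18 7 15))^2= (0 6 10 16 2 17 3 11 12)(4 7)(15 18)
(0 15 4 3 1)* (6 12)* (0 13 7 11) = [15, 13, 2, 1, 3, 5, 12, 11, 8, 9, 10, 0, 6, 7, 14, 4] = (0 15 4 3 1 13 7 11)(6 12)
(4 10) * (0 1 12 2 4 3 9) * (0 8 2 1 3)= (0 3 9 8 2 4 10)(1 12)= [3, 12, 4, 9, 10, 5, 6, 7, 2, 8, 0, 11, 1]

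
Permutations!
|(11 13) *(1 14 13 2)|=|(1 14 13 11 2)|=5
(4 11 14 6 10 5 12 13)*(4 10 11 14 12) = [0, 1, 2, 3, 14, 4, 11, 7, 8, 9, 5, 12, 13, 10, 6] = (4 14 6 11 12 13 10 5)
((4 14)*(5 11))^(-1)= (4 14)(5 11)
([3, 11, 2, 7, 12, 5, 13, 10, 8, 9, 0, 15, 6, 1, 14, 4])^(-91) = (15)(0 3 7 10)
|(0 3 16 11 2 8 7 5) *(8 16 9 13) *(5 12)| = 24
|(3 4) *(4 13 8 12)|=5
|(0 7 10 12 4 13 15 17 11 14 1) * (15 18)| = |(0 7 10 12 4 13 18 15 17 11 14 1)| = 12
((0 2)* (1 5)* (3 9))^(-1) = (0 2)(1 5)(3 9)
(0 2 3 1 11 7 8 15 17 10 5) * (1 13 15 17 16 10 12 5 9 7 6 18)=(0 2 3 13 15 16 10 9 7 8 17 12 5)(1 11 6 18)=[2, 11, 3, 13, 4, 0, 18, 8, 17, 7, 9, 6, 5, 15, 14, 16, 10, 12, 1]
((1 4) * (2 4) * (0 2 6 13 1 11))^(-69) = ((0 2 4 11)(1 6 13))^(-69) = (13)(0 11 4 2)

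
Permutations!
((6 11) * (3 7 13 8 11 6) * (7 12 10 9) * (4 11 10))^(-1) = (3 11 4 12)(7 9 10 8 13)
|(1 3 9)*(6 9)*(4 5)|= |(1 3 6 9)(4 5)|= 4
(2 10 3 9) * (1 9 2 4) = (1 9 4)(2 10 3) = [0, 9, 10, 2, 1, 5, 6, 7, 8, 4, 3]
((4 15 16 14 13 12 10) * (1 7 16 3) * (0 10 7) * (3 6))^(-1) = (0 1 3 6 15 4 10)(7 12 13 14 16)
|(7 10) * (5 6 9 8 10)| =6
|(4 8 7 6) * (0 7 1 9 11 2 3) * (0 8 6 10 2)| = 18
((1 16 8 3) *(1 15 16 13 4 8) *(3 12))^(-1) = ((1 13 4 8 12 3 15 16))^(-1) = (1 16 15 3 12 8 4 13)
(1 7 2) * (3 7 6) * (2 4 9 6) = (1 2)(3 7 4 9 6) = [0, 2, 1, 7, 9, 5, 3, 4, 8, 6]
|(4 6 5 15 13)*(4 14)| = 6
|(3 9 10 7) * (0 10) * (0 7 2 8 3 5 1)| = |(0 10 2 8 3 9 7 5 1)| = 9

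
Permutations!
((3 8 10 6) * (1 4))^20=(10)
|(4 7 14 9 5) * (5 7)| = 6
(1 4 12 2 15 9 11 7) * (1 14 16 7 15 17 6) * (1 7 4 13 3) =(1 13 3)(2 17 6 7 14 16 4 12)(9 11 15) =[0, 13, 17, 1, 12, 5, 7, 14, 8, 11, 10, 15, 2, 3, 16, 9, 4, 6]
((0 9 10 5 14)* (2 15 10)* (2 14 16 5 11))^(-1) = ((0 9 14)(2 15 10 11)(5 16))^(-1) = (0 14 9)(2 11 10 15)(5 16)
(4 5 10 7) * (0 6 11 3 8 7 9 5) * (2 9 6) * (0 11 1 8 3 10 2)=(1 8 7 4 11 10 6)(2 9 5)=[0, 8, 9, 3, 11, 2, 1, 4, 7, 5, 6, 10]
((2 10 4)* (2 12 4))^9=((2 10)(4 12))^9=(2 10)(4 12)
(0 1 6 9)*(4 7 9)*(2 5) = (0 1 6 4 7 9)(2 5) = [1, 6, 5, 3, 7, 2, 4, 9, 8, 0]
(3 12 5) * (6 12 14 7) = [0, 1, 2, 14, 4, 3, 12, 6, 8, 9, 10, 11, 5, 13, 7] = (3 14 7 6 12 5)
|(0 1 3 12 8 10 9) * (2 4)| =14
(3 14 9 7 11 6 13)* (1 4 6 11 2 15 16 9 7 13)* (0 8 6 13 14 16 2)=[8, 4, 15, 16, 13, 5, 1, 0, 6, 14, 10, 11, 12, 3, 7, 2, 9]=(0 8 6 1 4 13 3 16 9 14 7)(2 15)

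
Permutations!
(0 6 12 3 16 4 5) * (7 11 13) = (0 6 12 3 16 4 5)(7 11 13) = [6, 1, 2, 16, 5, 0, 12, 11, 8, 9, 10, 13, 3, 7, 14, 15, 4]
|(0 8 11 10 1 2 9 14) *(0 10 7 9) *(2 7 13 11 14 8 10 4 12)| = 10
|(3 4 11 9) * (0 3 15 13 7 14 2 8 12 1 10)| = |(0 3 4 11 9 15 13 7 14 2 8 12 1 10)| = 14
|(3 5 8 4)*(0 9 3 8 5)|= 6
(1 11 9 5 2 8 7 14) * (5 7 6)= (1 11 9 7 14)(2 8 6 5)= [0, 11, 8, 3, 4, 2, 5, 14, 6, 7, 10, 9, 12, 13, 1]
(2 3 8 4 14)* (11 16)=(2 3 8 4 14)(11 16)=[0, 1, 3, 8, 14, 5, 6, 7, 4, 9, 10, 16, 12, 13, 2, 15, 11]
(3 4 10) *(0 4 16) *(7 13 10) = (0 4 7 13 10 3 16) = [4, 1, 2, 16, 7, 5, 6, 13, 8, 9, 3, 11, 12, 10, 14, 15, 0]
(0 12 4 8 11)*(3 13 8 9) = [12, 1, 2, 13, 9, 5, 6, 7, 11, 3, 10, 0, 4, 8] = (0 12 4 9 3 13 8 11)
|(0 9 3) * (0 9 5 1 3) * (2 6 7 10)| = |(0 5 1 3 9)(2 6 7 10)| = 20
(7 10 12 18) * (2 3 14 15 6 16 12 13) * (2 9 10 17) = (2 3 14 15 6 16 12 18 7 17)(9 10 13) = [0, 1, 3, 14, 4, 5, 16, 17, 8, 10, 13, 11, 18, 9, 15, 6, 12, 2, 7]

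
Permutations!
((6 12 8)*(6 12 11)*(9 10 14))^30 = ((6 11)(8 12)(9 10 14))^30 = (14)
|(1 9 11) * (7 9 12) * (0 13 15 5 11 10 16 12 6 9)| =|(0 13 15 5 11 1 6 9 10 16 12 7)| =12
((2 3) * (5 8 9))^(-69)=(9)(2 3)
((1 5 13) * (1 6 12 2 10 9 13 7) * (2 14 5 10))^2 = (1 9 6 14 7 10 13 12 5)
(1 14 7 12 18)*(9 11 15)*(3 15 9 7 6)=(1 14 6 3 15 7 12 18)(9 11)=[0, 14, 2, 15, 4, 5, 3, 12, 8, 11, 10, 9, 18, 13, 6, 7, 16, 17, 1]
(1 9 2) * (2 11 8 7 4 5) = [0, 9, 1, 3, 5, 2, 6, 4, 7, 11, 10, 8] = (1 9 11 8 7 4 5 2)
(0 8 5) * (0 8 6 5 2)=(0 6 5 8 2)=[6, 1, 0, 3, 4, 8, 5, 7, 2]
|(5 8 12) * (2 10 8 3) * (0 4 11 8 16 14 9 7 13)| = 14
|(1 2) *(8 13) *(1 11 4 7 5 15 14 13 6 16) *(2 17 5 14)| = 13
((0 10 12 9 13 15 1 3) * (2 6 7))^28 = (0 13)(1 12)(2 6 7)(3 9)(10 15)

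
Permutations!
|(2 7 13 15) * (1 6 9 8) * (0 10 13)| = 12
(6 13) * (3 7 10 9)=(3 7 10 9)(6 13)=[0, 1, 2, 7, 4, 5, 13, 10, 8, 3, 9, 11, 12, 6]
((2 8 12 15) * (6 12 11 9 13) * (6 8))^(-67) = (2 6 12 15)(8 11 9 13)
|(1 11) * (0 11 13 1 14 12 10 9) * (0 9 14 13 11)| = |(1 11 13)(10 14 12)| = 3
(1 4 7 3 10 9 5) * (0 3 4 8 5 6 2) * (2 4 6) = (0 3 10 9 2)(1 8 5)(4 7 6) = [3, 8, 0, 10, 7, 1, 4, 6, 5, 2, 9]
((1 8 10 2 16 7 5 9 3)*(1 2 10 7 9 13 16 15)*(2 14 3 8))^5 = ((1 2 15)(3 14)(5 13 16 9 8 7))^5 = (1 15 2)(3 14)(5 7 8 9 16 13)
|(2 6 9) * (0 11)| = |(0 11)(2 6 9)| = 6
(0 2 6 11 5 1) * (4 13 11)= (0 2 6 4 13 11 5 1)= [2, 0, 6, 3, 13, 1, 4, 7, 8, 9, 10, 5, 12, 11]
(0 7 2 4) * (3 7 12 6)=[12, 1, 4, 7, 0, 5, 3, 2, 8, 9, 10, 11, 6]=(0 12 6 3 7 2 4)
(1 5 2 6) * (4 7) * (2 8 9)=(1 5 8 9 2 6)(4 7)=[0, 5, 6, 3, 7, 8, 1, 4, 9, 2]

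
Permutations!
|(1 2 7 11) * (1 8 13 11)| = 3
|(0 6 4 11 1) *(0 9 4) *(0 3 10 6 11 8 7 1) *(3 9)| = 8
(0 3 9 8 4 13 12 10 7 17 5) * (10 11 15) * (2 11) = (0 3 9 8 4 13 12 2 11 15 10 7 17 5) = [3, 1, 11, 9, 13, 0, 6, 17, 4, 8, 7, 15, 2, 12, 14, 10, 16, 5]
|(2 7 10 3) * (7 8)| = 5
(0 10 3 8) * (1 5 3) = (0 10 1 5 3 8) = [10, 5, 2, 8, 4, 3, 6, 7, 0, 9, 1]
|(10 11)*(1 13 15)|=|(1 13 15)(10 11)|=6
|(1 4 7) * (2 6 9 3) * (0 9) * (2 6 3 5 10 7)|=10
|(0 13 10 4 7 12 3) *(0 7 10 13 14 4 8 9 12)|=9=|(0 14 4 10 8 9 12 3 7)|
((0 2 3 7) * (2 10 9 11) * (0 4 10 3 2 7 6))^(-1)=((0 3 6)(4 10 9 11 7))^(-1)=(0 6 3)(4 7 11 9 10)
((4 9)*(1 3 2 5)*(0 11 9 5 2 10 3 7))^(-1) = ((0 11 9 4 5 1 7)(3 10))^(-1) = (0 7 1 5 4 9 11)(3 10)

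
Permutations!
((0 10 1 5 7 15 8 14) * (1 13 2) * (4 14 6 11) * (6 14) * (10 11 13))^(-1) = ((0 11 4 6 13 2 1 5 7 15 8 14))^(-1) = (0 14 8 15 7 5 1 2 13 6 4 11)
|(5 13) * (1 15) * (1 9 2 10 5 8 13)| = |(1 15 9 2 10 5)(8 13)| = 6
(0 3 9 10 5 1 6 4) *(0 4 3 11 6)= (0 11 6 3 9 10 5 1)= [11, 0, 2, 9, 4, 1, 3, 7, 8, 10, 5, 6]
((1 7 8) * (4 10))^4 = ((1 7 8)(4 10))^4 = (10)(1 7 8)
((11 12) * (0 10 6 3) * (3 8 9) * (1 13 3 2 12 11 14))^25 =((0 10 6 8 9 2 12 14 1 13 3))^25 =(0 8 12 13 10 9 14 3 6 2 1)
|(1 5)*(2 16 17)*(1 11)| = |(1 5 11)(2 16 17)| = 3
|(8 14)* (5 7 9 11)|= 4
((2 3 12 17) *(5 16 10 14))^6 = (2 12)(3 17)(5 10)(14 16)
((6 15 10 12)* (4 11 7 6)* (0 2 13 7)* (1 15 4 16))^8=((0 2 13 7 6 4 11)(1 15 10 12 16))^8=(0 2 13 7 6 4 11)(1 12 15 16 10)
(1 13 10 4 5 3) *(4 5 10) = (1 13 4 10 5 3) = [0, 13, 2, 1, 10, 3, 6, 7, 8, 9, 5, 11, 12, 4]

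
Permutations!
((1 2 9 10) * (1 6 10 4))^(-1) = ((1 2 9 4)(6 10))^(-1) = (1 4 9 2)(6 10)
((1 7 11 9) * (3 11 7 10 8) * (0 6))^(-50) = (1 11 8)(3 10 9)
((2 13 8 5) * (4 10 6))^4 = ((2 13 8 5)(4 10 6))^4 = (13)(4 10 6)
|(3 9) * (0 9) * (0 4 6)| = |(0 9 3 4 6)| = 5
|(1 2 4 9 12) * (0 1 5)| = 7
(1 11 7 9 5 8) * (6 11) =(1 6 11 7 9 5 8) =[0, 6, 2, 3, 4, 8, 11, 9, 1, 5, 10, 7]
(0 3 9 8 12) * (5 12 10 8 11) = (0 3 9 11 5 12)(8 10) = [3, 1, 2, 9, 4, 12, 6, 7, 10, 11, 8, 5, 0]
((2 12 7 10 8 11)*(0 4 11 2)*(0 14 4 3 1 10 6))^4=((0 3 1 10 8 2 12 7 6)(4 11 14))^4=(0 8 6 10 7 1 12 3 2)(4 11 14)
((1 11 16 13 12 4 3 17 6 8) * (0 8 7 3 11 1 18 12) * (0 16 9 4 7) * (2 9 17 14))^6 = ((0 8 18 12 7 3 14 2 9 4 11 17 6)(13 16))^6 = (0 14 6 3 17 7 11 12 4 18 9 8 2)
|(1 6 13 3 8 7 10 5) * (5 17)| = |(1 6 13 3 8 7 10 17 5)| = 9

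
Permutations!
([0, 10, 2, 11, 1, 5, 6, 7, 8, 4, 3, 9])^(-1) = (1 4 9 11 3 10)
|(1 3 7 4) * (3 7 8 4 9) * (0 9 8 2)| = 4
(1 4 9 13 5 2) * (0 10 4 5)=(0 10 4 9 13)(1 5 2)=[10, 5, 1, 3, 9, 2, 6, 7, 8, 13, 4, 11, 12, 0]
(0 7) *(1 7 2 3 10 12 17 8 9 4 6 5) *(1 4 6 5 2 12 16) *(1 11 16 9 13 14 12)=(0 1 7)(2 3 10 9 6)(4 5)(8 13 14 12 17)(11 16)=[1, 7, 3, 10, 5, 4, 2, 0, 13, 6, 9, 16, 17, 14, 12, 15, 11, 8]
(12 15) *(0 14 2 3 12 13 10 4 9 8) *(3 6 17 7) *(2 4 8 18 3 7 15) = (0 14 4 9 18 3 12 2 6 17 15 13 10 8) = [14, 1, 6, 12, 9, 5, 17, 7, 0, 18, 8, 11, 2, 10, 4, 13, 16, 15, 3]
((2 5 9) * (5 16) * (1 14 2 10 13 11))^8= ((1 14 2 16 5 9 10 13 11))^8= (1 11 13 10 9 5 16 2 14)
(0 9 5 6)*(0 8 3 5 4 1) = (0 9 4 1)(3 5 6 8) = [9, 0, 2, 5, 1, 6, 8, 7, 3, 4]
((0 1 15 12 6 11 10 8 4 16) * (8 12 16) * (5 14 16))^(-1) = (0 16 14 5 15 1)(4 8)(6 12 10 11)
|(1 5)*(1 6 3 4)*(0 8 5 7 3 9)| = |(0 8 5 6 9)(1 7 3 4)| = 20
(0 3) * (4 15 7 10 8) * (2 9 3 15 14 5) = (0 15 7 10 8 4 14 5 2 9 3) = [15, 1, 9, 0, 14, 2, 6, 10, 4, 3, 8, 11, 12, 13, 5, 7]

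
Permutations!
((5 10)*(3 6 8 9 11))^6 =(3 6 8 9 11)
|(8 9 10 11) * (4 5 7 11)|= 7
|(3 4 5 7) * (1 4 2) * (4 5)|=|(1 5 7 3 2)|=5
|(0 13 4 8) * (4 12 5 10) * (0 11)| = |(0 13 12 5 10 4 8 11)| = 8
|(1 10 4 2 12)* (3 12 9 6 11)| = |(1 10 4 2 9 6 11 3 12)| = 9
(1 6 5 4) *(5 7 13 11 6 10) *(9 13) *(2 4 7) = (1 10 5 7 9 13 11 6 2 4) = [0, 10, 4, 3, 1, 7, 2, 9, 8, 13, 5, 6, 12, 11]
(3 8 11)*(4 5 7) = (3 8 11)(4 5 7) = [0, 1, 2, 8, 5, 7, 6, 4, 11, 9, 10, 3]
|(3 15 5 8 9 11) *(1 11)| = 7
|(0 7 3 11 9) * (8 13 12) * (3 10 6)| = 21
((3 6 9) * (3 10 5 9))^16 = ((3 6)(5 9 10))^16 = (5 9 10)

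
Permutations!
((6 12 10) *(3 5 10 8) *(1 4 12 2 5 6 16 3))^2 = ((1 4 12 8)(2 5 10 16 3 6))^2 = (1 12)(2 10 3)(4 8)(5 16 6)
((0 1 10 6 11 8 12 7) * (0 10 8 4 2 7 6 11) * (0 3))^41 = (0 3 6 12 8 1)(2 7 10 11 4)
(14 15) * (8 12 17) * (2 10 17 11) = (2 10 17 8 12 11)(14 15) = [0, 1, 10, 3, 4, 5, 6, 7, 12, 9, 17, 2, 11, 13, 15, 14, 16, 8]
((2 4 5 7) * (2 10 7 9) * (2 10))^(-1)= ((2 4 5 9 10 7))^(-1)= (2 7 10 9 5 4)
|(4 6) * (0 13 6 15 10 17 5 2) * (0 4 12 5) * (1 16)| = 10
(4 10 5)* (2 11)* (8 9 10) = (2 11)(4 8 9 10 5) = [0, 1, 11, 3, 8, 4, 6, 7, 9, 10, 5, 2]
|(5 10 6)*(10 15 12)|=5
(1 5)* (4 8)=[0, 5, 2, 3, 8, 1, 6, 7, 4]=(1 5)(4 8)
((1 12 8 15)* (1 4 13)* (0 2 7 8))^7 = (0 1 4 8 2 12 13 15 7)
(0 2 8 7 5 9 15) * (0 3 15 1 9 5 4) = [2, 9, 8, 15, 0, 5, 6, 4, 7, 1, 10, 11, 12, 13, 14, 3] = (0 2 8 7 4)(1 9)(3 15)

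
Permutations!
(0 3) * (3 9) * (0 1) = [9, 0, 2, 1, 4, 5, 6, 7, 8, 3] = (0 9 3 1)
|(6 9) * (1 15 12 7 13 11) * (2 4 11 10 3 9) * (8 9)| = 13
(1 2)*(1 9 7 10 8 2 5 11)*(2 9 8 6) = (1 5 11)(2 8 9 7 10 6) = [0, 5, 8, 3, 4, 11, 2, 10, 9, 7, 6, 1]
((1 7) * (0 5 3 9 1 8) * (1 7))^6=(9)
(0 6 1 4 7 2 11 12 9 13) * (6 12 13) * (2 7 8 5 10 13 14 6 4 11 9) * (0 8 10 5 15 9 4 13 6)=(0 12 2 4 10 6 1 11 14)(8 15 9 13)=[12, 11, 4, 3, 10, 5, 1, 7, 15, 13, 6, 14, 2, 8, 0, 9]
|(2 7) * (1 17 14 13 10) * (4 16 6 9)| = |(1 17 14 13 10)(2 7)(4 16 6 9)| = 20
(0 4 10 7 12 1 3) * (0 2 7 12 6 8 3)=(0 4 10 12 1)(2 7 6 8 3)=[4, 0, 7, 2, 10, 5, 8, 6, 3, 9, 12, 11, 1]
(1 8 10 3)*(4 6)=(1 8 10 3)(4 6)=[0, 8, 2, 1, 6, 5, 4, 7, 10, 9, 3]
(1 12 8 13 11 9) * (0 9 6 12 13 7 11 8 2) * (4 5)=(0 9 1 13 8 7 11 6 12 2)(4 5)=[9, 13, 0, 3, 5, 4, 12, 11, 7, 1, 10, 6, 2, 8]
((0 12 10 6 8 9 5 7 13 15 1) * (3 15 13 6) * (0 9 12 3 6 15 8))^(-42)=((0 3 8 12 10 6)(1 9 5 7 15))^(-42)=(1 7 9 15 5)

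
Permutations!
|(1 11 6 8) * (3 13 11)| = 6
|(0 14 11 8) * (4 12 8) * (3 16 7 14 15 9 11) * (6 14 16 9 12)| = |(0 15 12 8)(3 9 11 4 6 14)(7 16)| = 12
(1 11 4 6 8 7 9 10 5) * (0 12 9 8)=(0 12 9 10 5 1 11 4 6)(7 8)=[12, 11, 2, 3, 6, 1, 0, 8, 7, 10, 5, 4, 9]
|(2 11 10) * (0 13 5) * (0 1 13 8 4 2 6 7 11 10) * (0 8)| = 21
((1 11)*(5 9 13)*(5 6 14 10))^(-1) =((1 11)(5 9 13 6 14 10))^(-1) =(1 11)(5 10 14 6 13 9)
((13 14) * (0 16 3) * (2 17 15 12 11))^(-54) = ((0 16 3)(2 17 15 12 11)(13 14))^(-54) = (2 17 15 12 11)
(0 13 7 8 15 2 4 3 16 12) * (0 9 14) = [13, 1, 4, 16, 3, 5, 6, 8, 15, 14, 10, 11, 9, 7, 0, 2, 12] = (0 13 7 8 15 2 4 3 16 12 9 14)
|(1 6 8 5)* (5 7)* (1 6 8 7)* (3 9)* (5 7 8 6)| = 6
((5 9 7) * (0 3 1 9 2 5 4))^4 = ((0 3 1 9 7 4)(2 5))^4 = (0 7 1)(3 4 9)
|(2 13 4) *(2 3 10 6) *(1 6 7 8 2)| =|(1 6)(2 13 4 3 10 7 8)| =14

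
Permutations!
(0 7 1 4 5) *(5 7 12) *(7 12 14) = [14, 4, 2, 3, 12, 0, 6, 1, 8, 9, 10, 11, 5, 13, 7] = (0 14 7 1 4 12 5)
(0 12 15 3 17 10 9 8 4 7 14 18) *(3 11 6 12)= (0 3 17 10 9 8 4 7 14 18)(6 12 15 11)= [3, 1, 2, 17, 7, 5, 12, 14, 4, 8, 9, 6, 15, 13, 18, 11, 16, 10, 0]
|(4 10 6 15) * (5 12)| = 4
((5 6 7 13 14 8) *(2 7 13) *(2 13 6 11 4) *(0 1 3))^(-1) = (0 3 1)(2 4 11 5 8 14 13 7)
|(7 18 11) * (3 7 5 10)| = |(3 7 18 11 5 10)| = 6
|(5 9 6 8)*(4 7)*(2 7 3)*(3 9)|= 8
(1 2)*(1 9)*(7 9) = (1 2 7 9) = [0, 2, 7, 3, 4, 5, 6, 9, 8, 1]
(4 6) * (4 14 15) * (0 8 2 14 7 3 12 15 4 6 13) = (0 8 2 14 4 13)(3 12 15 6 7) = [8, 1, 14, 12, 13, 5, 7, 3, 2, 9, 10, 11, 15, 0, 4, 6]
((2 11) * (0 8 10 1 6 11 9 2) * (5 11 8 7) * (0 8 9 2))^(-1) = (0 9 6 1 10 8 11 5 7)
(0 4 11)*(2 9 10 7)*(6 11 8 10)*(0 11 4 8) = (11)(0 8 10 7 2 9 6 4) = [8, 1, 9, 3, 0, 5, 4, 2, 10, 6, 7, 11]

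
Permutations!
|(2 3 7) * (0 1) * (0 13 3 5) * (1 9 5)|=|(0 9 5)(1 13 3 7 2)|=15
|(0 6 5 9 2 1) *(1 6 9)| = |(0 9 2 6 5 1)| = 6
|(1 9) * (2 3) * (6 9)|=6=|(1 6 9)(2 3)|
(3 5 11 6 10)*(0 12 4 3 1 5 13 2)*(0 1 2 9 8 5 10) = (0 12 4 3 13 9 8 5 11 6)(1 10 2) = [12, 10, 1, 13, 3, 11, 0, 7, 5, 8, 2, 6, 4, 9]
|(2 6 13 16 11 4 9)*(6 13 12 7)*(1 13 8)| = 24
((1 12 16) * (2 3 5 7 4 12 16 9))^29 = ((1 16)(2 3 5 7 4 12 9))^29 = (1 16)(2 3 5 7 4 12 9)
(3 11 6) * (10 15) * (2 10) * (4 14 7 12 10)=(2 4 14 7 12 10 15)(3 11 6)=[0, 1, 4, 11, 14, 5, 3, 12, 8, 9, 15, 6, 10, 13, 7, 2]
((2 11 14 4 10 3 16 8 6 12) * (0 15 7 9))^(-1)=(0 9 7 15)(2 12 6 8 16 3 10 4 14 11)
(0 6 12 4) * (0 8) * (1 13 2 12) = [6, 13, 12, 3, 8, 5, 1, 7, 0, 9, 10, 11, 4, 2] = (0 6 1 13 2 12 4 8)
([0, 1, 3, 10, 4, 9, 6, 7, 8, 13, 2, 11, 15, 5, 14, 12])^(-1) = (2 10 3)(5 13 9)(12 15)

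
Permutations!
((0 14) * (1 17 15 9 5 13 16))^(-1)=(0 14)(1 16 13 5 9 15 17)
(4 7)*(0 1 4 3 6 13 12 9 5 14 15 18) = (0 1 4 7 3 6 13 12 9 5 14 15 18) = [1, 4, 2, 6, 7, 14, 13, 3, 8, 5, 10, 11, 9, 12, 15, 18, 16, 17, 0]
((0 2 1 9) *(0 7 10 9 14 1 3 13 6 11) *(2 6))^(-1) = ((0 6 11)(1 14)(2 3 13)(7 10 9))^(-1) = (0 11 6)(1 14)(2 13 3)(7 9 10)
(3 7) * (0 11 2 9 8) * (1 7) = (0 11 2 9 8)(1 7 3) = [11, 7, 9, 1, 4, 5, 6, 3, 0, 8, 10, 2]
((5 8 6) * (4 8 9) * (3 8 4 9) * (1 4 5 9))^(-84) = ((1 4 5 3 8 6 9))^(-84) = (9)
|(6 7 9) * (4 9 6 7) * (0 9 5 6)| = 3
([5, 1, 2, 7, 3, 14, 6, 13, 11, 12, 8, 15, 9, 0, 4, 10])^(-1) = (0 13 7 3 4 14 5)(8 10 15 11)(9 12)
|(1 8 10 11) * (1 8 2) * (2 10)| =5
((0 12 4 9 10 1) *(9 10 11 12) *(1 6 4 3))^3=(0 12)(1 11)(3 9)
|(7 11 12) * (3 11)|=4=|(3 11 12 7)|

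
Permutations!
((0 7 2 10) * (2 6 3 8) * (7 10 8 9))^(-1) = ((0 10)(2 8)(3 9 7 6))^(-1) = (0 10)(2 8)(3 6 7 9)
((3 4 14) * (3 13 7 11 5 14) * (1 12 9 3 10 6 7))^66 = ((1 12 9 3 4 10 6 7 11 5 14 13))^66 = (1 6)(3 5)(4 14)(7 12)(9 11)(10 13)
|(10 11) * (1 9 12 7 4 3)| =6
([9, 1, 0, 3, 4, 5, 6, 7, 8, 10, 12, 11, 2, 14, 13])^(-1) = [2, 1, 12, 3, 4, 5, 6, 7, 8, 0, 9, 11, 10, 14, 13]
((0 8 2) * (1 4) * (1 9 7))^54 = (1 9)(4 7)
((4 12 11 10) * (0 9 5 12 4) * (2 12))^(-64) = (0 10 11 12 2 5 9)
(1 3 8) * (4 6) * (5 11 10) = (1 3 8)(4 6)(5 11 10) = [0, 3, 2, 8, 6, 11, 4, 7, 1, 9, 5, 10]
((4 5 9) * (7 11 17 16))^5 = ((4 5 9)(7 11 17 16))^5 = (4 9 5)(7 11 17 16)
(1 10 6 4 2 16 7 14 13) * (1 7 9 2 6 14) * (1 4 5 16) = (1 10 14 13 7 4 6 5 16 9 2) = [0, 10, 1, 3, 6, 16, 5, 4, 8, 2, 14, 11, 12, 7, 13, 15, 9]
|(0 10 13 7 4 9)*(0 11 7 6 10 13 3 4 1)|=|(0 13 6 10 3 4 9 11 7 1)|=10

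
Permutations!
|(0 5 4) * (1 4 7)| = 5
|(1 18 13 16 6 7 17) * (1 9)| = 8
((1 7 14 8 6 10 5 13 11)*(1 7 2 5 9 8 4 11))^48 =(14)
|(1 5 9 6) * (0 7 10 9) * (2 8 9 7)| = 14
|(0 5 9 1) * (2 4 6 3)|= 4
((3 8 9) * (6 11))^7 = ((3 8 9)(6 11))^7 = (3 8 9)(6 11)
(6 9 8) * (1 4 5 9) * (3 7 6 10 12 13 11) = [0, 4, 2, 7, 5, 9, 1, 6, 10, 8, 12, 3, 13, 11] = (1 4 5 9 8 10 12 13 11 3 7 6)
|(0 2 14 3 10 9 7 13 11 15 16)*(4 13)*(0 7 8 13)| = 13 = |(0 2 14 3 10 9 8 13 11 15 16 7 4)|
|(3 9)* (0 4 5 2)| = |(0 4 5 2)(3 9)| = 4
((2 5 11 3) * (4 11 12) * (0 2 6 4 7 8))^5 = ((0 2 5 12 7 8)(3 6 4 11))^5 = (0 8 7 12 5 2)(3 6 4 11)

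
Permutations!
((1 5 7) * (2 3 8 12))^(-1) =((1 5 7)(2 3 8 12))^(-1) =(1 7 5)(2 12 8 3)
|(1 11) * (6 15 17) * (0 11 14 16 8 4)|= 21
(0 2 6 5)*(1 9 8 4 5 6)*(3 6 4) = (0 2 1 9 8 3 6 4 5) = [2, 9, 1, 6, 5, 0, 4, 7, 3, 8]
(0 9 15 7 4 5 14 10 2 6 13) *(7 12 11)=(0 9 15 12 11 7 4 5 14 10 2 6 13)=[9, 1, 6, 3, 5, 14, 13, 4, 8, 15, 2, 7, 11, 0, 10, 12]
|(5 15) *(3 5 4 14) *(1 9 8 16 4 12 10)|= |(1 9 8 16 4 14 3 5 15 12 10)|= 11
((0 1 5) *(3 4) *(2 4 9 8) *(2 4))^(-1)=((0 1 5)(3 9 8 4))^(-1)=(0 5 1)(3 4 8 9)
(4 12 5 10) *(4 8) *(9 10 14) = (4 12 5 14 9 10 8) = [0, 1, 2, 3, 12, 14, 6, 7, 4, 10, 8, 11, 5, 13, 9]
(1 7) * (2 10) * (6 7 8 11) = (1 8 11 6 7)(2 10) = [0, 8, 10, 3, 4, 5, 7, 1, 11, 9, 2, 6]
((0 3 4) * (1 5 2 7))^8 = (7)(0 4 3) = ((0 3 4)(1 5 2 7))^8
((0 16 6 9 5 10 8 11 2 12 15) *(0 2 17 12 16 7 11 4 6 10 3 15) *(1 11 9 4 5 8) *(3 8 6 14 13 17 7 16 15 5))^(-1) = (0 12 17 13 14 4 6 9 7 11 1 10 16)(2 15)(3 8 5) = ((0 16 10 1 11 7 9 6 4 14 13 17 12)(2 15)(3 5 8))^(-1)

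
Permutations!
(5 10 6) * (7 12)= (5 10 6)(7 12)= [0, 1, 2, 3, 4, 10, 5, 12, 8, 9, 6, 11, 7]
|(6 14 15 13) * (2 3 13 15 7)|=6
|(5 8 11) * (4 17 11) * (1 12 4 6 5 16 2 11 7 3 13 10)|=24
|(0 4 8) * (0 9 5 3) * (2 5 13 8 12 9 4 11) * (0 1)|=30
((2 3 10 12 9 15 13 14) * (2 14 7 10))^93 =((2 3)(7 10 12 9 15 13))^93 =(2 3)(7 9)(10 15)(12 13)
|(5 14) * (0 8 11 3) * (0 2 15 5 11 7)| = |(0 8 7)(2 15 5 14 11 3)| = 6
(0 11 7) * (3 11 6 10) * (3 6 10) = (0 10 6 3 11 7) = [10, 1, 2, 11, 4, 5, 3, 0, 8, 9, 6, 7]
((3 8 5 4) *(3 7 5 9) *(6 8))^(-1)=((3 6 8 9)(4 7 5))^(-1)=(3 9 8 6)(4 5 7)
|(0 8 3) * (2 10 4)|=3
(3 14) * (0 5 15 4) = (0 5 15 4)(3 14) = [5, 1, 2, 14, 0, 15, 6, 7, 8, 9, 10, 11, 12, 13, 3, 4]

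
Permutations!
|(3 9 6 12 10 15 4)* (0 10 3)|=4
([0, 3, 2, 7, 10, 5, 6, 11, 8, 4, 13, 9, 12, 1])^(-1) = [0, 13, 2, 1, 9, 5, 6, 3, 8, 11, 4, 7, 12, 10]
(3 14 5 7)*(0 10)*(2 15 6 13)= [10, 1, 15, 14, 4, 7, 13, 3, 8, 9, 0, 11, 12, 2, 5, 6]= (0 10)(2 15 6 13)(3 14 5 7)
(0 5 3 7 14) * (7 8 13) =(0 5 3 8 13 7 14) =[5, 1, 2, 8, 4, 3, 6, 14, 13, 9, 10, 11, 12, 7, 0]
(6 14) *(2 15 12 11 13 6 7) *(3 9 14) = [0, 1, 15, 9, 4, 5, 3, 2, 8, 14, 10, 13, 11, 6, 7, 12] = (2 15 12 11 13 6 3 9 14 7)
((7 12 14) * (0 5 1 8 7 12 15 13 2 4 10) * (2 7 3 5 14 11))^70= (1 3)(5 8)(7 15 13)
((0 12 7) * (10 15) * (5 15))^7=(0 12 7)(5 15 10)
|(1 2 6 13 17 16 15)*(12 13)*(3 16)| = 9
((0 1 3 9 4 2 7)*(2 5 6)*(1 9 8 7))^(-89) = (0 9 4 5 6 2 1 3 8 7)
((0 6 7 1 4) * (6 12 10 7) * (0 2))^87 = ((0 12 10 7 1 4 2))^87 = (0 7 2 10 4 12 1)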